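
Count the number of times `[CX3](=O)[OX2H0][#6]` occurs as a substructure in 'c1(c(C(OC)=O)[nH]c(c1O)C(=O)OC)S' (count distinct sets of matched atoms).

2

[CX3](=O)[OX2H0][#6] is the SMARTS for an ester: a carbonyl carbon bonded to an oxygen that is itself bonded to carbon (no H on that O).
The molecule carries 2 separate instances of a methyl-ester group (-C(=O)OCH3) meeting every constraint; each maps to a distinct set of atoms, giving 2 matches.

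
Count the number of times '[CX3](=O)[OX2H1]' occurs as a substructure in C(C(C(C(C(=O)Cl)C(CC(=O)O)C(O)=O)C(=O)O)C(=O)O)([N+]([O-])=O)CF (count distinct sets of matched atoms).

4

[CX3](=O)[OX2H1] is the SMARTS for a carboxylic acid: an sp2 carbon double-bonded to O and single-bonded to an -OH oxygen.
The molecule carries 4 separate instances of a carboxylic acid group (-C(=O)OH) meeting every constraint; each maps to a distinct set of atoms, giving 4 matches.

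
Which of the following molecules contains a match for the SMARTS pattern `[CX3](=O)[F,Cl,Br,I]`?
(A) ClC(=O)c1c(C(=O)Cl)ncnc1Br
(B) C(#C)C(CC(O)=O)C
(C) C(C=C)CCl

A

[CX3](=O)[F,Cl,Br,I] describes a carbonyl carbon bonded to a halogen (an acyl halide).
(A) contains an acyl chloride (-C(=O)Cl), which satisfies every atom and bond constraint.
(B) has a carboxylic acid group (-C(=O)OH) but the carbonyl is bonded to -OH, not to a halogen.
(C) has a chloro substituent but the Cl is not on a carbonyl carbon.
So the answer is (A).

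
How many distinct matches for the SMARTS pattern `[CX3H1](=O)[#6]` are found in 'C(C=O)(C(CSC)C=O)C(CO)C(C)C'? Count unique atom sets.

[CX3H1](=O)[#6] is the SMARTS for an aldehyde: an sp2 carbon with one H, double-bonded to O and single-bonded to carbon.
The molecule carries 2 separate instances of an aldehyde (-CHO) meeting every constraint; each maps to a distinct set of atoms, giving 2 matches.

2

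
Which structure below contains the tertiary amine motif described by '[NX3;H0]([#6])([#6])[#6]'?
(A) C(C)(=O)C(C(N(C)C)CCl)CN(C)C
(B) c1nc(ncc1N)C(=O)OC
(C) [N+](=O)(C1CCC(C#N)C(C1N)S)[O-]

A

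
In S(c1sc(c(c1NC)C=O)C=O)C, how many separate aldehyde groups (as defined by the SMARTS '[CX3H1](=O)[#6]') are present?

2

[CX3H1](=O)[#6] is the SMARTS for an aldehyde: an sp2 carbon with one H, double-bonded to O and single-bonded to carbon.
The molecule carries 2 separate instances of an aldehyde (-CHO) meeting every constraint; each maps to a distinct set of atoms, giving 2 matches.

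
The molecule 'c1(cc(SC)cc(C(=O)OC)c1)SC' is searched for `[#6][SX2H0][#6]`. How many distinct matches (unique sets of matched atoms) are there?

[#6][SX2H0][#6] is the SMARTS for a thioether: an aliphatic sulfur bridging two carbons with no H on the sulfur.
The molecule carries 2 separate instances of a methylthio ether (-SCH3) meeting every constraint; each maps to a distinct set of atoms, giving 2 matches.

2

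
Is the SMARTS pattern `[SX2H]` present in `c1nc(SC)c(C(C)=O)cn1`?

The pattern [SX2H] describes an aliphatic sulfur with two connections, one being H — a thiol.
The closest candidate here is a methylthio ether (-SCH3), but the sulfur has H0 (bonded to two carbons), not H1. No other fragment satisfies the full query, so there is no match.

No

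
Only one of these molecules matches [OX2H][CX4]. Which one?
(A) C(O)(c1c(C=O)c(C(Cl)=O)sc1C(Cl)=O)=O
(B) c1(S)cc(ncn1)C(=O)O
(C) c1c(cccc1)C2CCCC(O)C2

C

[OX2H][CX4] describes a hydroxyl oxygen bound to an sp3 (X4) carbon (an aliphatic alcohol).
(A) has a carboxylic acid group (-C(=O)OH) but the -OH is on a CX3 carbonyl carbon, not a CX4 carbon.
(B) has a carboxylic acid group (-C(=O)OH) but the -OH is on a CX3 carbonyl carbon, not a CX4 carbon.
(C) contains a hydroxyl group (-OH), which satisfies every atom and bond constraint.
So the answer is (C).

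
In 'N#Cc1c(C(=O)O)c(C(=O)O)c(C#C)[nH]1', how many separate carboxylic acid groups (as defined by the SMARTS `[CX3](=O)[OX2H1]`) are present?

2

[CX3](=O)[OX2H1] is the SMARTS for a carboxylic acid: an sp2 carbon double-bonded to O and single-bonded to an -OH oxygen.
The molecule carries 2 separate instances of a carboxylic acid group (-C(=O)OH) meeting every constraint; each maps to a distinct set of atoms, giving 2 matches.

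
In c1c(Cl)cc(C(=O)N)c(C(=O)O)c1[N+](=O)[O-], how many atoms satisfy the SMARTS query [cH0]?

4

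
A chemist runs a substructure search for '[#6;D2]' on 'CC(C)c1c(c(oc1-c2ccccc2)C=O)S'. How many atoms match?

6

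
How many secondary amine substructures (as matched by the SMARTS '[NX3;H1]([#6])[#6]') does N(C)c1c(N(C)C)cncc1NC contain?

2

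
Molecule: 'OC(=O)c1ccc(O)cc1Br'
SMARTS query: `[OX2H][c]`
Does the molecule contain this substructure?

The pattern [OX2H][c] describes a hydroxyl oxygen attached to an aromatic carbon — a phenol.
The molecule carries a hydroxyl group (-OH), whose atoms satisfy every constraint of the query, so the pattern matches.

Yes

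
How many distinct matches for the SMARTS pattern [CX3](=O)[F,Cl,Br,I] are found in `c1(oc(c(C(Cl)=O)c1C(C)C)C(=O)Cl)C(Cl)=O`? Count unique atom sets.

3

[CX3](=O)[F,Cl,Br,I] is the SMARTS for an acyl halide: a carbonyl carbon bonded to a halogen.
The molecule carries 3 separate instances of an acyl chloride (-C(=O)Cl) meeting every constraint; each maps to a distinct set of atoms, giving 3 matches.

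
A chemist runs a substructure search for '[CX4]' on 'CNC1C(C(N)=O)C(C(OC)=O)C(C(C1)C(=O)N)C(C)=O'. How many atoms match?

9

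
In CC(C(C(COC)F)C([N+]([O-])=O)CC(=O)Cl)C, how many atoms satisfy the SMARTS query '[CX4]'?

9

The query [CX4] means: C with X4: aliphatic carbon with exactly 4 total connections (bonds + H).
Check the 17 heavy atoms by environment: 9× C (X4) → match; 1× F (X1) → no; 1× C (X3) → no; 2× O (X1) → no; 1× Cl (X1) → no; 1× O (X2) → no; 1× N (charge +1, X3) → no; 1× O (charge -1, X1) → no.
That gives 9 matching atoms.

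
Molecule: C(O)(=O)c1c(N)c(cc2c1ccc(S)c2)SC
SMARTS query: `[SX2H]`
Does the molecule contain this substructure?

The pattern [SX2H] describes an aliphatic sulfur with two connections, one being H — a thiol.
The molecule carries a thiol (-SH), whose atoms satisfy every constraint of the query, so the pattern matches.

Yes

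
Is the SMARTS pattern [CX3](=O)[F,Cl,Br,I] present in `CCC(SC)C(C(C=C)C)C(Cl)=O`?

Yes

The pattern [CX3](=O)[F,Cl,Br,I] describes a carbonyl carbon bonded to a halogen — an acyl halide.
The molecule carries an acyl chloride (-C(=O)Cl), whose atoms satisfy every constraint of the query, so the pattern matches.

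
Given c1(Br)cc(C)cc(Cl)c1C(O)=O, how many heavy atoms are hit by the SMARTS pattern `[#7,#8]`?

2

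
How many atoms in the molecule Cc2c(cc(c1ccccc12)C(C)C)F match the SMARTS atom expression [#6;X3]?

10

The query [#6;X3] means: any carbon (aromatic or not) with three total connections.
Check the 15 heavy atoms by environment: 10× c (aromatic, X3) → match; 4× C (X4) → no; 1× F (X1) → no.
That gives 10 matching atoms.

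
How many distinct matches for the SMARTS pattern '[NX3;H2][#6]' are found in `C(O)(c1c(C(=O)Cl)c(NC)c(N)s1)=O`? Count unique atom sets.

1

[NX3;H2][#6] is the SMARTS for a primary amine: a trivalent nitrogen with two H attached to carbon.
Exactly one fragment in the molecule meets all constraints, giving 1 match.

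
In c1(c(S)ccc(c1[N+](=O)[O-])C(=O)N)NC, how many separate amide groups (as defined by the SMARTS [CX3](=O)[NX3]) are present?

1

[CX3](=O)[NX3] is the SMARTS for an amide: a carbonyl carbon bonded to a trivalent nitrogen.
Exactly one fragment in the molecule meets all constraints, giving 1 match.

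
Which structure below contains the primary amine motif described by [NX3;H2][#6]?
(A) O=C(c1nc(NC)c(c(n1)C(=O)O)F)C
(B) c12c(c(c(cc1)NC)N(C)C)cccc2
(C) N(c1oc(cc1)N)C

[NX3;H2][#6] describes a trivalent nitrogen with two H attached to carbon (a primary amine).
(A) has an N-methylamino group (-NHCH3) but the nitrogen bears two carbons and only one H (H1), not H2.
(B) has an N-methylamino group (-NHCH3) but the nitrogen bears two carbons and only one H (H1), not H2.
(C) contains a primary amino group (-NH2), which satisfies every atom and bond constraint.
So the answer is (C).

C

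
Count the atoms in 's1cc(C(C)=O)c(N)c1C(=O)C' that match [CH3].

2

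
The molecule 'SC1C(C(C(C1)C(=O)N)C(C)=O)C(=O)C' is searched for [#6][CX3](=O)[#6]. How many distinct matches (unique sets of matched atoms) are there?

2

[#6][CX3](=O)[#6] is the SMARTS for a ketone: a carbonyl carbon (no H) flanked by two carbons.
The molecule carries 2 separate instances of an acetyl/ketone group (-C(=O)CH3) meeting every constraint; each maps to a distinct set of atoms, giving 2 matches.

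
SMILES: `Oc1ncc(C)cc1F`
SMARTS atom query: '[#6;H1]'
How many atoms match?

The query [#6;H1] means: any carbon bearing exactly one hydrogen.
Check the 9 heavy atoms by environment: 1× n (aromatic, H0) → no; 3× c (aromatic, H0) → no; 2× c (aromatic, H1) → match; 1× O (H1) → no; 1× C (H3) → no; 1× F (H0) → no.
That gives 2 matching atoms.

2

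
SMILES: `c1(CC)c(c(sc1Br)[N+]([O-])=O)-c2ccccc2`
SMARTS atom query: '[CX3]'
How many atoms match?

0

Check the 17 heavy atoms by environment: 1× s (aromatic, X2) → no; 10× c (aromatic, X3) → no; 1× Br (X1) → no; 1× N (charge +1, X3) → no; 1× O (charge -1, X1) → no; 1× O (X1) → no; 2× C (X4) → no.
No environment satisfies the query, so 0 matching atoms.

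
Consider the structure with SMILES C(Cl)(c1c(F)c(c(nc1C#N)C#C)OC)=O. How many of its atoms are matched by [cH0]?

The query [cH0] means: aromatic carbon with no attached hydrogen (substituted or ring-fusion).
Check the 16 heavy atoms by environment: 1× n (aromatic, H0) → no; 5× c (aromatic, H0) → match; 2× O (H0) → no; 1× C (H3) → no; 3× C (H0) → no; 1× N (H0) → no; 1× C (H1) → no; 1× F (H0) → no; 1× Cl (H0) → no.
That gives 5 matching atoms.

5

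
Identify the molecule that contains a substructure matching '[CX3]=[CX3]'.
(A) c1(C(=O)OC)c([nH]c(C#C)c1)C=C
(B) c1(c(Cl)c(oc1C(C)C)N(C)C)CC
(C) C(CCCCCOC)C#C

[CX3]=[CX3] describes a non-aromatic C=C double bond between two sp2 carbons (an alkene).
(A) contains a vinyl group (-CH=CH2), which satisfies every atom and bond constraint.
(B) has an ethyl group (-CH2CH3) but its C-C bond is a single bond between CX4 carbons, not CX3=CX3.
(C) has an ethynyl group (-C#CH) but the C-C bond is a triple bond, not a double bond.
So the answer is (A).

A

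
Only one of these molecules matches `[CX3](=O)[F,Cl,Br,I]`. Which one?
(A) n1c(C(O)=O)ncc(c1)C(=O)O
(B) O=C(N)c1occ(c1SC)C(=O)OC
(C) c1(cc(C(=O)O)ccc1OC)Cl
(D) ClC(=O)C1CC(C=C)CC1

D

[CX3](=O)[F,Cl,Br,I] describes a carbonyl carbon bonded to a halogen (an acyl halide).
(A) has a carboxylic acid group (-C(=O)OH) but the carbonyl is bonded to -OH, not to a halogen.
(B) has a methyl-ester group (-C(=O)OCH3) but the carbonyl is bonded to -O-C, not to a halogen.
(C) has a carboxylic acid group (-C(=O)OH) but the carbonyl is bonded to -OH, not to a halogen.
(D) contains an acyl chloride (-C(=O)Cl), which satisfies every atom and bond constraint.
So the answer is (D).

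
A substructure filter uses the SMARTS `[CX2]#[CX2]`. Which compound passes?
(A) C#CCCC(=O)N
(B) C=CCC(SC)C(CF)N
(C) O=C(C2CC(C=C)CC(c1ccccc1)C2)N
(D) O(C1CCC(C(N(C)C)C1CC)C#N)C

[CX2]#[CX2] describes a carbon-carbon triple bond (an alkyne).
(A) contains an ethynyl group (-C#CH), which satisfies every atom and bond constraint.
(B) has a vinyl group (-CH=CH2) but the C=C is a double bond; both carbons are CX3, not CX2.
(C) has a vinyl group (-CH=CH2) but the C=C is a double bond; both carbons are CX3, not CX2.
(D) has a nitrile (-C#N) but the triple bond is C#N, not C#C.
So the answer is (A).

A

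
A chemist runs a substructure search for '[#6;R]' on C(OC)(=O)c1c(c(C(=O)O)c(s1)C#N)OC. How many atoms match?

4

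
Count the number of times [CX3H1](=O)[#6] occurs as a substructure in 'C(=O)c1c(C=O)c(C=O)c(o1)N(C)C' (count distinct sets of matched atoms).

[CX3H1](=O)[#6] is the SMARTS for an aldehyde: an sp2 carbon with one H, double-bonded to O and single-bonded to carbon.
The molecule carries 3 separate instances of an aldehyde (-CHO) meeting every constraint; each maps to a distinct set of atoms, giving 3 matches.

3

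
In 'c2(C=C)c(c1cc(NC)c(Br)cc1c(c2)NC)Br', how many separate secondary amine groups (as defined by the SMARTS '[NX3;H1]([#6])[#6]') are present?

2

[NX3;H1]([#6])[#6] is the SMARTS for a secondary amine: a trivalent nitrogen with one H, bonded to two carbons.
The molecule carries 2 separate instances of an N-methylamino group (-NHCH3) meeting every constraint; each maps to a distinct set of atoms, giving 2 matches.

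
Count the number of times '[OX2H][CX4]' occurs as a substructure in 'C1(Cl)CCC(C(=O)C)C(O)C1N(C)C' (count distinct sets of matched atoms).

1

[OX2H][CX4] is the SMARTS for an aliphatic alcohol: a hydroxyl oxygen bound to an sp3 (X4) carbon.
Exactly one fragment in the molecule meets all constraints, giving 1 match.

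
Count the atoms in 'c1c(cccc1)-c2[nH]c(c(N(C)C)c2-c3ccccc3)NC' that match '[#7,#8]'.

The query [#7,#8] means: nitrogen or oxygen (comma = OR).
Check the 22 heavy atoms by environment: 1× n (aromatic) → match; 16× c (aromatic) → no; 2× N → match; 3× C → no.
Summing the matching environments: 1 + 2 = 3 matching atoms.

3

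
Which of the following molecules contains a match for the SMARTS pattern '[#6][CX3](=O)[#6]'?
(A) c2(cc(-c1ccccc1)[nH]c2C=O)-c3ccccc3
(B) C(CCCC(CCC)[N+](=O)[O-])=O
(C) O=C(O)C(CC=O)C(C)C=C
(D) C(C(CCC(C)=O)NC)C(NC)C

D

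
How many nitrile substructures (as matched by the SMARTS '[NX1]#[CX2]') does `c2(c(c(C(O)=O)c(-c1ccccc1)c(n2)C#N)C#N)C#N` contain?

3

[NX1]#[CX2] is the SMARTS for a nitrile: a nitrogen triple-bonded to a two-connected carbon.
The molecule carries 3 separate instances of a nitrile (-C#N) meeting every constraint; each maps to a distinct set of atoms, giving 3 matches.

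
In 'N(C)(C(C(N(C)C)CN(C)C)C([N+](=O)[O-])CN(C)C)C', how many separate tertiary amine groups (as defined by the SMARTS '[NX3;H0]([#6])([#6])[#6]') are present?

4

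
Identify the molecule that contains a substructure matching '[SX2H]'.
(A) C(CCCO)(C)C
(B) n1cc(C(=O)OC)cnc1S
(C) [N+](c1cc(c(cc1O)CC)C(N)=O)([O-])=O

[SX2H] describes an aliphatic sulfur with two connections, one being H (a thiol).
(A) has a hydroxyl group (-OH) but it is an -OH, not an -SH.
(B) contains a thiol (-SH), which satisfies every atom and bond constraint.
(C) has a hydroxyl group (-OH) but it is an -OH, not an -SH.
So the answer is (B).

B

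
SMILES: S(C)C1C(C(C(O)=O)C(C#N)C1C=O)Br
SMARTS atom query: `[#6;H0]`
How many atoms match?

2

Check the 15 heavy atoms by environment: 6× C (H1) → no; 1× S (H0) → no; 1× C (H3) → no; 1× Br (H0) → no; 2× C (H0) → match; 1× N (H0) → no; 2× O (H0) → no; 1× O (H1) → no.
That gives 2 matching atoms.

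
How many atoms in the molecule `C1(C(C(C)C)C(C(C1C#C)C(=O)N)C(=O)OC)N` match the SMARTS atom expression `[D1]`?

8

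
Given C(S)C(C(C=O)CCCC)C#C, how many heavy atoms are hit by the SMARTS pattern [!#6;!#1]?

2

Check the 12 heavy atoms by environment: 10× C → no; 1× S → match; 1× O → match.
Summing the matching environments: 1 + 1 = 2 matching atoms.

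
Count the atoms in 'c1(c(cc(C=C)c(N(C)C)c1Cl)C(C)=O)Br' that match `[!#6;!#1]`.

The query [!#6;!#1] means: not carbon and not hydrogen — any heteroatom.
Check the 16 heavy atoms by environment: 6× c (aromatic) → no; 6× C → no; 1× O → match; 1× Cl → match; 1× Br → match; 1× N → match.
Summing the matching environments: 1 + 1 + 1 + 1 = 4 matching atoms.

4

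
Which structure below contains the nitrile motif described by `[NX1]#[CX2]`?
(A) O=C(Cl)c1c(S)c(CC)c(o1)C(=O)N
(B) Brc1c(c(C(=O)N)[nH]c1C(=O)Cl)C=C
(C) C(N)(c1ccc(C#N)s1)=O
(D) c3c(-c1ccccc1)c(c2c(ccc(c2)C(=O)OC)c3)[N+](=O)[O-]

[NX1]#[CX2] describes a nitrogen triple-bonded to a two-connected carbon (a nitrile).
(A) has a primary amide (-C(=O)NH2) but the nitrogen is NX3, not NX1.
(B) has a primary amide (-C(=O)NH2) but the nitrogen is NX3, not NX1.
(C) contains a nitrile (-C#N), which satisfies every atom and bond constraint.
(D) has a nitro group (-[N+](=O)[O-]) but there is no C#N triple bond.
So the answer is (C).

C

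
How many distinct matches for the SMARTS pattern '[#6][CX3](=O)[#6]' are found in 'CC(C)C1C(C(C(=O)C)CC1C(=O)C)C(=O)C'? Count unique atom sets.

[#6][CX3](=O)[#6] is the SMARTS for a ketone: a carbonyl carbon (no H) flanked by two carbons.
The molecule carries 3 separate instances of an acetyl/ketone group (-C(=O)CH3) meeting every constraint; each maps to a distinct set of atoms, giving 3 matches.

3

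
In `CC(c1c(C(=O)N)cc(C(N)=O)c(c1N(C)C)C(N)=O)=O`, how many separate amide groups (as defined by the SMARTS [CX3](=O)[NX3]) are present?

[CX3](=O)[NX3] is the SMARTS for an amide: a carbonyl carbon bonded to a trivalent nitrogen.
The molecule carries 3 separate instances of a primary amide (-C(=O)NH2) meeting every constraint; each maps to a distinct set of atoms, giving 3 matches.

3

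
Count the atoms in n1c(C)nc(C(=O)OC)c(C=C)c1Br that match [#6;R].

The query [#6;R] means: carbon that is part of a ring.
Check the 14 heavy atoms by environment: 2× n (aromatic, in 6-ring) → no; 4× c (aromatic, in 6-ring) → match; 1× Br (acyclic) → no; 5× C (acyclic) → no; 2× O (acyclic) → no.
That gives 4 matching atoms.

4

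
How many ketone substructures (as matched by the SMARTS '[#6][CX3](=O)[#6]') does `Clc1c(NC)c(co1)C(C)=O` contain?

1

[#6][CX3](=O)[#6] is the SMARTS for a ketone: a carbonyl carbon (no H) flanked by two carbons.
Exactly one fragment in the molecule meets all constraints, giving 1 match.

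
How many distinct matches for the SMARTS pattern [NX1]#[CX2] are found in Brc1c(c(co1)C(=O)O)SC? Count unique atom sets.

0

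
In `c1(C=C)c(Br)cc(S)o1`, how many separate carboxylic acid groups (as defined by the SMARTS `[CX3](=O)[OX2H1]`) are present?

0

[CX3](=O)[OX2H1] is the SMARTS for a carboxylic acid: an sp2 carbon double-bonded to O and single-bonded to an -OH oxygen.
No fragment in the molecule satisfies every constraint, giving 0 matches.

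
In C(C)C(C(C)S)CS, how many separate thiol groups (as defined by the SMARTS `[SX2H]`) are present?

2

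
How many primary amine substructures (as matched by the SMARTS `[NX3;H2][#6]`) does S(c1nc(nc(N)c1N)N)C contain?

3

[NX3;H2][#6] is the SMARTS for a primary amine: a trivalent nitrogen with two H attached to carbon.
The molecule carries 3 separate instances of a primary amino group (-NH2) meeting every constraint; each maps to a distinct set of atoms, giving 3 matches.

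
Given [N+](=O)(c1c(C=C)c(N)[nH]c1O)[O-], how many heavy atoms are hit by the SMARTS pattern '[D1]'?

5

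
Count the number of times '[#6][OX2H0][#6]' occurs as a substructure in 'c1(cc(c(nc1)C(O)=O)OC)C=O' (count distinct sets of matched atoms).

1

[#6][OX2H0][#6] is the SMARTS for an ether: an aliphatic oxygen bridging two carbons with no H on the oxygen.
Exactly one fragment in the molecule meets all constraints, giving 1 match.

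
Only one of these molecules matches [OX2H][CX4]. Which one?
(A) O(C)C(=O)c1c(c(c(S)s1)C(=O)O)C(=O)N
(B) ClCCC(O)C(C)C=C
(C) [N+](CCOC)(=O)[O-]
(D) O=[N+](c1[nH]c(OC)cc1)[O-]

[OX2H][CX4] describes a hydroxyl oxygen bound to an sp3 (X4) carbon (an aliphatic alcohol).
(A) has a carboxylic acid group (-C(=O)OH) but the -OH is on a CX3 carbonyl carbon, not a CX4 carbon.
(B) contains a hydroxyl group (-OH), which satisfies every atom and bond constraint.
(C) has a methoxy ether (-OCH3) but the oxygen has H0 (ether), not H1.
(D) has a methoxy ether (-OCH3) but the oxygen has H0 (ether), not H1.
So the answer is (B).

B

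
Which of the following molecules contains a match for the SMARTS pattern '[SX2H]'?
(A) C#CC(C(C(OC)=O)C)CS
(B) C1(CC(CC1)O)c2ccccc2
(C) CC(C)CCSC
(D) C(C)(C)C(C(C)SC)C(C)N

[SX2H] describes an aliphatic sulfur with two connections, one being H (a thiol).
(A) contains a thiol (-SH), which satisfies every atom and bond constraint.
(B) has a hydroxyl group (-OH) but it is an -OH, not an -SH.
(C) has a methylthio ether (-SCH3) but the sulfur has H0 (bonded to two carbons), not H1.
(D) has a methylthio ether (-SCH3) but the sulfur has H0 (bonded to two carbons), not H1.
So the answer is (A).

A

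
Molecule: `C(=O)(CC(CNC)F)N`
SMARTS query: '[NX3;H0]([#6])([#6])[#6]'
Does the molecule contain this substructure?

No

The pattern [NX3;H0]([#6])([#6])[#6] describes a trivalent nitrogen with no H, bonded to three carbons — a tertiary amine.
The closest candidate here is a primary amide (-C(=O)NH2), but the amide nitrogen has H2 and only one carbon neighbour. No other fragment satisfies the full query, so there is no match.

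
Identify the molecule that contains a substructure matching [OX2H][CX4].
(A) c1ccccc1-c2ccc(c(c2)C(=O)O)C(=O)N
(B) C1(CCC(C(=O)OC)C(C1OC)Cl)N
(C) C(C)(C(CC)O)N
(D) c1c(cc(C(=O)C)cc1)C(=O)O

C

[OX2H][CX4] describes a hydroxyl oxygen bound to an sp3 (X4) carbon (an aliphatic alcohol).
(A) has a carboxylic acid group (-C(=O)OH) but the -OH is on a CX3 carbonyl carbon, not a CX4 carbon.
(B) has a methoxy ether (-OCH3) but the oxygen has H0 (ether), not H1.
(C) contains a hydroxyl group (-OH), which satisfies every atom and bond constraint.
(D) has a carboxylic acid group (-C(=O)OH) but the -OH is on a CX3 carbonyl carbon, not a CX4 carbon.
So the answer is (C).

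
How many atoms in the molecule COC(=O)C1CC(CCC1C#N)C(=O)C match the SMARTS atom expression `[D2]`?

5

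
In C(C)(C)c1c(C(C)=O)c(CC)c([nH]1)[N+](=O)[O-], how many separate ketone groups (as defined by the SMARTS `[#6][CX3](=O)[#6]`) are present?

1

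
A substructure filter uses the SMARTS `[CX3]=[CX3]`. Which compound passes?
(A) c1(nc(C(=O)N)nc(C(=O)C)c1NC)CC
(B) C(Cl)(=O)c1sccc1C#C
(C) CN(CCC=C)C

C

[CX3]=[CX3] describes a non-aromatic C=C double bond between two sp2 carbons (an alkene).
(A) has an ethyl group (-CH2CH3) but its C-C bond is a single bond between CX4 carbons, not CX3=CX3.
(B) has an ethynyl group (-C#CH) but the C-C bond is a triple bond, not a double bond.
(C) contains a vinyl group (-CH=CH2), which satisfies every atom and bond constraint.
So the answer is (C).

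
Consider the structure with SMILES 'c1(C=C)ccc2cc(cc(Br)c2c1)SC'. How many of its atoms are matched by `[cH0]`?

Check the 15 heavy atoms by environment: 5× c (aromatic, H0) → match; 5× c (aromatic, H1) → no; 1× Br (H0) → no; 1× C (H1) → no; 1× C (H2) → no; 1× S (H0) → no; 1× C (H3) → no.
That gives 5 matching atoms.

5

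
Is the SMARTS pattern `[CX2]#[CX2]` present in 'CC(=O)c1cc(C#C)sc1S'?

Yes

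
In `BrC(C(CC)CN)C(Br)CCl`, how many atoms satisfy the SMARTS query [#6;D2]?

Check the 11 heavy atoms by environment: 3× C (D2) → match; 3× C (D3) → no; 1× Cl (D1) → no; 1× C (D1) → no; 2× Br (D1) → no; 1× N (D1) → no.
That gives 3 matching atoms.

3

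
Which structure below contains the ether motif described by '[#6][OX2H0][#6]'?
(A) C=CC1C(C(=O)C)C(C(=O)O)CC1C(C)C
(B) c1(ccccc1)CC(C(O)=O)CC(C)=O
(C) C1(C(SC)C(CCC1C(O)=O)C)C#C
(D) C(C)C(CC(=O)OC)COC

D

[#6][OX2H0][#6] describes an aliphatic oxygen bridging two carbons with no H on the oxygen (an ether).
(A) has a carboxylic acid group (-C(=O)OH) but the -OH oxygen has H1; the =O is OX1, not OX2.
(B) has a carboxylic acid group (-C(=O)OH) but the -OH oxygen has H1; the =O is OX1, not OX2.
(C) has a carboxylic acid group (-C(=O)OH) but the -OH oxygen has H1; the =O is OX1, not OX2.
(D) contains a methoxy ether (-OCH3), which satisfies every atom and bond constraint.
So the answer is (D).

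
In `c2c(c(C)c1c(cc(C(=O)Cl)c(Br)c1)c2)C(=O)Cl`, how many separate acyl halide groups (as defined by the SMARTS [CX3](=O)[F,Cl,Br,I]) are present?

2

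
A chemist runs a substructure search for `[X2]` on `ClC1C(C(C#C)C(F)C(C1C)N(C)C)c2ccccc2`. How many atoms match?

The query [X2] means: any atom with exactly two total connections (bonds + H).
Check the 20 heavy atoms by environment: 9× C (X4) → no; 1× N (X3) → no; 1× Cl (X1) → no; 1× F (X1) → no; 2× C (X2) → match; 6× c (aromatic, X3) → no.
That gives 2 matching atoms.

2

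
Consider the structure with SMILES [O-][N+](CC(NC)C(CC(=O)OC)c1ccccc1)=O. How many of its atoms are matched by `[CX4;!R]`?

6

The query [CX4;!R] means: aliphatic carbon with four total connections, not in a ring.
Check the 19 heavy atoms by environment: 6× C (X4, acyclic) → match; 1× C (X3, acyclic) → no; 2× O (X1, acyclic) → no; 1× O (X2, acyclic) → no; 6× c (aromatic, X3, in 6-ring) → no; 1× N (charge +1, X3, acyclic) → no; 1× O (charge -1, X1, acyclic) → no; 1× N (X3, acyclic) → no.
That gives 6 matching atoms.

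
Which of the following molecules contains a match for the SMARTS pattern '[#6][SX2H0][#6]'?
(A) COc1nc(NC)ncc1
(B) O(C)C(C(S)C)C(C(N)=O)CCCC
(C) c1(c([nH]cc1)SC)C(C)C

C

[#6][SX2H0][#6] describes an aliphatic sulfur bridging two carbons with no H on the sulfur (a thioether).
(A) has a methoxy ether (-OCH3) but the bridging atom is O, not S.
(B) has a thiol (-SH) but the sulfur has H1, not H0 bridging two carbons.
(C) contains a methylthio ether (-SCH3), which satisfies every atom and bond constraint.
So the answer is (C).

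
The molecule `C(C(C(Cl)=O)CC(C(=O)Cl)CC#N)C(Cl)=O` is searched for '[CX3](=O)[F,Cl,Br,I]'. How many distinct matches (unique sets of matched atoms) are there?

3

[CX3](=O)[F,Cl,Br,I] is the SMARTS for an acyl halide: a carbonyl carbon bonded to a halogen.
The molecule carries 3 separate instances of an acyl chloride (-C(=O)Cl) meeting every constraint; each maps to a distinct set of atoms, giving 3 matches.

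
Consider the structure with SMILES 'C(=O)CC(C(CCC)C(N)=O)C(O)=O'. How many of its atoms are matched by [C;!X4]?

3

The query [C;!X4] means: aliphatic carbon that does not have four total connections.
Check the 14 heavy atoms by environment: 6× C (X4) → no; 3× C (X3) → match; 3× O (X1) → no; 1× O (X2) → no; 1× N (X3) → no.
That gives 3 matching atoms.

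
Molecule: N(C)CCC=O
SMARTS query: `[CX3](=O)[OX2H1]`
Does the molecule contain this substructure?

No

The pattern [CX3](=O)[OX2H1] describes an sp2 carbon double-bonded to O and single-bonded to an -OH oxygen — a carboxylic acid.
The closest candidate here is an aldehyde (-CHO), but there is no singly-bonded oxygen on the carbonyl carbon. No other fragment satisfies the full query, so there is no match.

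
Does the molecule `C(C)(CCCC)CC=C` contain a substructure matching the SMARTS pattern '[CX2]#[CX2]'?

No

The pattern [CX2]#[CX2] describes a carbon-carbon triple bond — an alkyne.
The closest candidate here is a vinyl group (-CH=CH2), but the C=C is a double bond; both carbons are CX3, not CX2. No other fragment satisfies the full query, so there is no match.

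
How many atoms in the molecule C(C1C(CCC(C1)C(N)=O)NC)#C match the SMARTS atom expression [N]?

2

Check the 13 heavy atoms by environment: 10× C → no; 1× O → no; 2× N → match.
That gives 2 matching atoms.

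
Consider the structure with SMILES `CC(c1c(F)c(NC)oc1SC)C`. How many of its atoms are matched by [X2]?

2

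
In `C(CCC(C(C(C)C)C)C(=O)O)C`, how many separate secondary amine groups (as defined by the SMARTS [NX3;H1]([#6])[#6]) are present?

0

[NX3;H1]([#6])[#6] is the SMARTS for a secondary amine: a trivalent nitrogen with one H, bonded to two carbons.
No fragment in the molecule satisfies every constraint, giving 0 matches.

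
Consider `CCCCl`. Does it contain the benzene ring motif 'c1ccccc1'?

No

The pattern c1ccccc1 describes six aromatic carbons in a ring — a benzene ring.
The closest candidate here is a methyl group (-CH3), but no six-membered all-carbon aromatic ring is present. No other fragment satisfies the full query, so there is no match.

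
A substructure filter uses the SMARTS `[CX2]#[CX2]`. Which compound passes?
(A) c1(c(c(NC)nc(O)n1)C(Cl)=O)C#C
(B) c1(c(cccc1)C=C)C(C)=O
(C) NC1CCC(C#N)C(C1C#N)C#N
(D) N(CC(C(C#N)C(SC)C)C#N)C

[CX2]#[CX2] describes a carbon-carbon triple bond (an alkyne).
(A) contains an ethynyl group (-C#CH), which satisfies every atom and bond constraint.
(B) has a vinyl group (-CH=CH2) but the C=C is a double bond; both carbons are CX3, not CX2.
(C) has a nitrile (-C#N) but the triple bond is C#N, not C#C.
(D) has a nitrile (-C#N) but the triple bond is C#N, not C#C.
So the answer is (A).

A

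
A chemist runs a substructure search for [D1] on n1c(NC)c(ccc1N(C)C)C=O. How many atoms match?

The query [D1] means: atom with exactly one heavy-atom neighbour (degree 1).
Check the 13 heavy atoms by environment: 1× n (aromatic, D2) → no; 3× c (aromatic, D3) → no; 2× c (aromatic, D2) → no; 1× N (D2) → no; 3× C (D1) → match; 1× C (D2) → no; 1× O (D1) → match; 1× N (D3) → no.
Summing the matching environments: 3 + 1 = 4 matching atoms.

4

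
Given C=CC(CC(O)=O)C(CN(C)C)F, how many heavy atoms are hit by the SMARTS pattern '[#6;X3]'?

3

The query [#6;X3] means: any carbon (aromatic or not) with three total connections.
Check the 13 heavy atoms by environment: 6× C (X4) → no; 1× F (X1) → no; 1× N (X3) → no; 3× C (X3) → match; 1× O (X1) → no; 1× O (X2) → no.
That gives 3 matching atoms.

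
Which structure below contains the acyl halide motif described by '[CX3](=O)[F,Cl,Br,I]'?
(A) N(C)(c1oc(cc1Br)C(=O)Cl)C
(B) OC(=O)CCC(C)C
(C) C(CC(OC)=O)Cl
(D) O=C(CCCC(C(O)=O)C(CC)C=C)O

A

[CX3](=O)[F,Cl,Br,I] describes a carbonyl carbon bonded to a halogen (an acyl halide).
(A) contains an acyl chloride (-C(=O)Cl), which satisfies every atom and bond constraint.
(B) has a carboxylic acid group (-C(=O)OH) but the carbonyl is bonded to -OH, not to a halogen.
(C) has a chloro substituent but the Cl is not on a carbonyl carbon.
(D) has a carboxylic acid group (-C(=O)OH) but the carbonyl is bonded to -OH, not to a halogen.
So the answer is (A).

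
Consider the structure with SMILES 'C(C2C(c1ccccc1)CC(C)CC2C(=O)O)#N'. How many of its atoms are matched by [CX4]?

Check the 18 heavy atoms by environment: 7× C (X4) → match; 6× c (aromatic, X3) → no; 1× C (X2) → no; 1× N (X1) → no; 1× C (X3) → no; 1× O (X1) → no; 1× O (X2) → no.
That gives 7 matching atoms.

7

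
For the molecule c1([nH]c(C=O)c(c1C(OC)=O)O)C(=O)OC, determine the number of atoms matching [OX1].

3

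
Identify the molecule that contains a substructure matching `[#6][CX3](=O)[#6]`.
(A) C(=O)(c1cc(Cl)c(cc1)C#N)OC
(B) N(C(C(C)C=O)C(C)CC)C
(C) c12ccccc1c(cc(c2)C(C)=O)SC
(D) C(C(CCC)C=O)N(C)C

[#6][CX3](=O)[#6] describes a carbonyl carbon (no H) flanked by two carbons (a ketone).
(A) has a methyl-ester group (-C(=O)OCH3) but one neighbour of the carbonyl carbon is O, not C.
(B) has an aldehyde (-CHO) but the carbonyl carbon has H1, so it is not flanked by two carbons.
(C) contains an acetyl/ketone group (-C(=O)CH3), which satisfies every atom and bond constraint.
(D) has an aldehyde (-CHO) but the carbonyl carbon has H1, so it is not flanked by two carbons.
So the answer is (C).

C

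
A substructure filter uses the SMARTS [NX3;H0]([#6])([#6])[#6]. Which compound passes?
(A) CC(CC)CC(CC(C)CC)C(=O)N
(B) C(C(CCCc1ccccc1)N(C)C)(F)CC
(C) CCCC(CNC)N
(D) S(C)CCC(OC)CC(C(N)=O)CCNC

B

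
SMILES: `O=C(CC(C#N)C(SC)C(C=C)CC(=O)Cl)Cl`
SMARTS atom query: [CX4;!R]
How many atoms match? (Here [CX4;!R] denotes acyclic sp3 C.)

6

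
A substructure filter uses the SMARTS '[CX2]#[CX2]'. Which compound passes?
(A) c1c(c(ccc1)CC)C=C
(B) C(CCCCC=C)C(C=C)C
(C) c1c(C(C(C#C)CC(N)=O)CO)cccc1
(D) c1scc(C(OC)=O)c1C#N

C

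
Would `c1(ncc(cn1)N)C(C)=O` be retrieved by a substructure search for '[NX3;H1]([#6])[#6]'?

The pattern [NX3;H1]([#6])[#6] describes a trivalent nitrogen with one H, bonded to two carbons — a secondary amine.
The closest candidate here is a primary amino group (-NH2), but the nitrogen has H2 and only one carbon neighbour. No other fragment satisfies the full query, so there is no match.

No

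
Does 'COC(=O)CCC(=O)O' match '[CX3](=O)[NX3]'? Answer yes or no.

The pattern [CX3](=O)[NX3] describes a carbonyl carbon bonded to a trivalent nitrogen — an amide.
The closest candidate here is a methyl-ester group (-C(=O)OCH3), but the carbonyl is bonded to O, not to an NX3 nitrogen. No other fragment satisfies the full query, so there is no match.

No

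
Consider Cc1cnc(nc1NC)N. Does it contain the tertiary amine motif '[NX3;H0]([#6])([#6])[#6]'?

The pattern [NX3;H0]([#6])([#6])[#6] describes a trivalent nitrogen with no H, bonded to three carbons — a tertiary amine.
The closest candidate here is an N-methylamino group (-NHCH3), but the nitrogen still has one H (H1), not H0. No other fragment satisfies the full query, so there is no match.

No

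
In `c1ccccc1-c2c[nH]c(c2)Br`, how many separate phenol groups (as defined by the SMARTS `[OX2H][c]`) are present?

[OX2H][c] is the SMARTS for a phenol: a hydroxyl oxygen attached to an aromatic carbon.
No fragment in the molecule satisfies every constraint, giving 0 matches.

0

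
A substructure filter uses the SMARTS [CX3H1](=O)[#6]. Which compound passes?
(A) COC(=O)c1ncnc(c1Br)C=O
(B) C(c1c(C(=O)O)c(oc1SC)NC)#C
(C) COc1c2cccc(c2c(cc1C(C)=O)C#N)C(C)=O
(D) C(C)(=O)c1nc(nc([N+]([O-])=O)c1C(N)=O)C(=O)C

[CX3H1](=O)[#6] describes an sp2 carbon with one H, double-bonded to O and single-bonded to carbon (an aldehyde).
(A) contains an aldehyde (-CHO), which satisfies every atom and bond constraint.
(B) has a carboxylic acid group (-C(=O)OH) but the carbonyl carbon has H0 and is bonded to O, not H1.
(C) has an acetyl/ketone group (-C(=O)CH3) but the carbonyl carbon has H0 (two carbon neighbours), not H1.
(D) has an acetyl/ketone group (-C(=O)CH3) but the carbonyl carbon has H0 (two carbon neighbours), not H1.
So the answer is (A).

A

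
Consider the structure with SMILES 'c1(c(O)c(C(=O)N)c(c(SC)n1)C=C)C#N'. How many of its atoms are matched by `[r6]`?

The query [r6] means: r6 matches atoms in a six-membered ring.
Check the 16 heavy atoms by environment: 1× n (aromatic, in 6-ring) → match; 5× c (aromatic, in 6-ring) → match; 5× C (acyclic) → no; 2× N (acyclic) → no; 1× S (acyclic) → no; 2× O (acyclic) → no.
Summing the matching environments: 1 + 5 = 6 matching atoms.

6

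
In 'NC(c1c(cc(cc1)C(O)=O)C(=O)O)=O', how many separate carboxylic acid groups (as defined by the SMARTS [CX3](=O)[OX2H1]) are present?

2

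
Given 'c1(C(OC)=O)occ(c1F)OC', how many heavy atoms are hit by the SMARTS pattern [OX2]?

2

The query [OX2] means: aliphatic oxygen with two total connections — ether, hydroxyl, or ester single-bond O.
Check the 12 heavy atoms by environment: 1× o (aromatic, X2) → no; 4× c (aromatic, X3) → no; 2× O (X2) → match; 2× C (X4) → no; 1× C (X3) → no; 1× O (X1) → no; 1× F (X1) → no.
That gives 2 matching atoms.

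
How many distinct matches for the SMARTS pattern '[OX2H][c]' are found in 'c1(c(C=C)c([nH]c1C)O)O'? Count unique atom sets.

[OX2H][c] is the SMARTS for a phenol: a hydroxyl oxygen attached to an aromatic carbon.
The molecule carries 2 separate instances of a hydroxyl group (-OH) meeting every constraint; each maps to a distinct set of atoms, giving 2 matches.

2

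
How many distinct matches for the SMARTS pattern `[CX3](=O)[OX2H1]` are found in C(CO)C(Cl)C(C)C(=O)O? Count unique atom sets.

1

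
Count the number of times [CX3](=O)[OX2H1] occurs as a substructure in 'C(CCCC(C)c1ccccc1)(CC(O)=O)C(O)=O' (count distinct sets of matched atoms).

2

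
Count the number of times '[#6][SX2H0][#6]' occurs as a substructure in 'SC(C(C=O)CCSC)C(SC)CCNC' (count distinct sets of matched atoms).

[#6][SX2H0][#6] is the SMARTS for a thioether: an aliphatic sulfur bridging two carbons with no H on the sulfur.
The molecule carries 2 separate instances of a methylthio ether (-SCH3) meeting every constraint; each maps to a distinct set of atoms, giving 2 matches.

2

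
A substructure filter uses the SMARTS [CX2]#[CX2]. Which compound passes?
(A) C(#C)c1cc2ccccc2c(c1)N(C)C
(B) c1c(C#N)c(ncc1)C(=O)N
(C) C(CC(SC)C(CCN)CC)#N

A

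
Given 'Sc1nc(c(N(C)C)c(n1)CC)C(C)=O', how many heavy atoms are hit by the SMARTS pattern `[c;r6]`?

4

The query [c;r6] means: aromatic carbon that belongs to a six-membered ring.
Check the 15 heavy atoms by environment: 2× n (aromatic, in 6-ring) → no; 4× c (aromatic, in 6-ring) → match; 1× N (acyclic) → no; 6× C (acyclic) → no; 1× S (acyclic) → no; 1× O (acyclic) → no.
That gives 4 matching atoms.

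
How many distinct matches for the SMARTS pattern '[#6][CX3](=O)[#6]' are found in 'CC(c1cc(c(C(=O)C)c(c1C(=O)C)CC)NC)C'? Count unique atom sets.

[#6][CX3](=O)[#6] is the SMARTS for a ketone: a carbonyl carbon (no H) flanked by two carbons.
The molecule carries 2 separate instances of an acetyl/ketone group (-C(=O)CH3) meeting every constraint; each maps to a distinct set of atoms, giving 2 matches.

2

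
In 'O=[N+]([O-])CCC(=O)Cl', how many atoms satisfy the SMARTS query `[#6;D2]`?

2

Check the 8 heavy atoms by environment: 2× C (D2) → match; 1× N (charge +1, D3) → no; 1× O (charge -1, D1) → no; 2× O (D1) → no; 1× C (D3) → no; 1× Cl (D1) → no.
That gives 2 matching atoms.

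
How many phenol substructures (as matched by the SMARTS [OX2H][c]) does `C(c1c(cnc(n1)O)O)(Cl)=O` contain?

2

[OX2H][c] is the SMARTS for a phenol: a hydroxyl oxygen attached to an aromatic carbon.
The molecule carries 2 separate instances of a hydroxyl group (-OH) meeting every constraint; each maps to a distinct set of atoms, giving 2 matches.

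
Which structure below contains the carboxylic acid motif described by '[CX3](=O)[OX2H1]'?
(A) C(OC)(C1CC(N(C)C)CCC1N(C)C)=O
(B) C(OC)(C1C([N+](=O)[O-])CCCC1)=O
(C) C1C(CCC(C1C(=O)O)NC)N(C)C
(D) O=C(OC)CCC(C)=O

C

[CX3](=O)[OX2H1] describes an sp2 carbon double-bonded to O and single-bonded to an -OH oxygen (a carboxylic acid).
(A) has a methyl-ester group (-C(=O)OCH3) but the singly-bonded O has no H (OX2H0, not OX2H1).
(B) has a methyl-ester group (-C(=O)OCH3) but the singly-bonded O has no H (OX2H0, not OX2H1).
(C) contains a carboxylic acid group (-C(=O)OH), which satisfies every atom and bond constraint.
(D) has a methyl-ester group (-C(=O)OCH3) but the singly-bonded O has no H (OX2H0, not OX2H1).
So the answer is (C).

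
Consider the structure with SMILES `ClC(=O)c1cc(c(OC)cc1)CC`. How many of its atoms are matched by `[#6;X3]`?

Check the 13 heavy atoms by environment: 6× c (aromatic, X3) → match; 1× O (X2) → no; 3× C (X4) → no; 1× C (X3) → match; 1× O (X1) → no; 1× Cl (X1) → no.
Summing the matching environments: 6 + 1 = 7 matching atoms.

7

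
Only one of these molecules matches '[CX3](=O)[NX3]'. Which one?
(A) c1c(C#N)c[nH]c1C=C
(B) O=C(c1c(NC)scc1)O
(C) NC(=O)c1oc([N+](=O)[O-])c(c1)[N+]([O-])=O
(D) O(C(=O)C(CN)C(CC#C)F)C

C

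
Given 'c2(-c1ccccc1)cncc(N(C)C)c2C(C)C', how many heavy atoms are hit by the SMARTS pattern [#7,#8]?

Check the 18 heavy atoms by environment: 1× n (aromatic) → match; 11× c (aromatic) → no; 5× C → no; 1× N → match.
Summing the matching environments: 1 + 1 = 2 matching atoms.

2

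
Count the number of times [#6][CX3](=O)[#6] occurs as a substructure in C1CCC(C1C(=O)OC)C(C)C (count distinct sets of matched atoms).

[#6][CX3](=O)[#6] is the SMARTS for a ketone: a carbonyl carbon (no H) flanked by two carbons.
The molecule has a methyl-ester group (-C(=O)OCH3), but one neighbour of the carbonyl carbon is O, not C; nothing else fits, so there are 0 matches.

0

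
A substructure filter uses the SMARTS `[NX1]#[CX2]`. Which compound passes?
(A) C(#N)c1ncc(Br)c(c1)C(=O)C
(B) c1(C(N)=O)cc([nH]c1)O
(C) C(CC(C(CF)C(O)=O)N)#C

A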